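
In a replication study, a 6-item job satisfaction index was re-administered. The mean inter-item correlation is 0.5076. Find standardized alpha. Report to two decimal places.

Standardized α = k·r̄ / (1 + (k−1)·r̄) = 6 × 0.5076 / (1 + 5 × 0.5076)
  = 3.0456 / 3.5380 = 0.86

standardized alpha = 0.86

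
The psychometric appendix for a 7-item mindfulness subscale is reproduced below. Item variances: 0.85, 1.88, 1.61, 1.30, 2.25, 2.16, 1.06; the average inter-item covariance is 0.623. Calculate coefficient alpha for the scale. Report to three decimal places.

ΣVar(i) = 0.85 + 1.88 + 1.61 + 1.30 + 2.25 + 2.16 + 1.06 = 11.11
Sum of the 21 distinct covariances = 21 × 0.623 = 13.083
σ²_total = ΣVar(i) + 2·Σcov = 11.11 + 2 × 13.083 = 37.276
α = (7/6)·(1 − 11.11/37.276) = 0.819

α = 0.819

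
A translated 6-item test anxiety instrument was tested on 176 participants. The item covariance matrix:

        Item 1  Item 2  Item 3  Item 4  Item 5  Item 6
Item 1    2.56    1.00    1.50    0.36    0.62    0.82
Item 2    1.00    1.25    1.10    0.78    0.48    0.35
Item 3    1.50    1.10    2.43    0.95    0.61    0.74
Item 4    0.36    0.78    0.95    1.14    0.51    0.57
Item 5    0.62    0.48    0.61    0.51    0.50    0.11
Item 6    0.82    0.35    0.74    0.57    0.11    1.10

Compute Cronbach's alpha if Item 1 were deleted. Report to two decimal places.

α = 0.82

Remaining items: Item 2, Item 3, Item 4, Item 5, Item 6 (k = 5).
sum of item variances = 1.25 + 2.43 + 1.14 + 0.50 + 1.10 = 6.42
σ²_T = 6.42 + 2 × 6.20 = 18.82
α (item deleted) = (5/4)·(1 − 6.42/18.82) = 0.82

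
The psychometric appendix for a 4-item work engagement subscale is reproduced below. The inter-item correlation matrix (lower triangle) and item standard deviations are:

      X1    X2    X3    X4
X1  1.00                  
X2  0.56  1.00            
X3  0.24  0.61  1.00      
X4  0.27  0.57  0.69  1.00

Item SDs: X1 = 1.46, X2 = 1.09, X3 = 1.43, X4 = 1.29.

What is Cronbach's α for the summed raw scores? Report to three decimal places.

Cronbach's α = 0.778

Σσ²ᵢ = 1.46² + 1.09² + 1.43² + 1.29² = 7.0287
Covariances σ_ij = r_ij · s_i · s_j:
  σ(X1,X2) = 0.56 × 1.46 × 1.09 = 0.8912
  σ(X1,X3) = 0.24 × 1.46 × 1.43 = 0.5011
  σ(X1,X4) = 0.27 × 1.46 × 1.29 = 0.5085
  σ(X2,X3) = 0.61 × 1.09 × 1.43 = 0.9508
  σ(X2,X4) = 0.57 × 1.09 × 1.29 = 0.8015
  σ(X3,X4) = 0.69 × 1.43 × 1.29 = 1.2728
σ²_T = Σσ²ᵢ + 2·Σσ_ij = 7.0287 + 2 × 4.9259 = 16.8805
α = (4/3)·(1 − 7.0287/16.8805) = 0.778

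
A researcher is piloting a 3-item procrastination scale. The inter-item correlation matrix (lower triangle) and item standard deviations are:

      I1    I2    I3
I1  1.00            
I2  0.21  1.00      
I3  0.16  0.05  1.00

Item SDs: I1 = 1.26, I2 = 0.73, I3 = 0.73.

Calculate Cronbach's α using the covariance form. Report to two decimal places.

Σσ²ᵢ = 1.26² + 0.73² + 0.73² = 2.6534
Covariances σ_ij = r_ij · s_i · s_j:
  σ(I1,I2) = 0.21 × 1.26 × 0.73 = 0.1932
  σ(I1,I3) = 0.16 × 1.26 × 0.73 = 0.1472
  σ(I2,I3) = 0.05 × 0.73 × 0.73 = 0.0266
σ²_T = Σσ²ᵢ + 2·Σσ_ij = 2.6534 + 2 × 0.3670 = 3.3874
α = (3/2)·(1 − 2.6534/3.3874) = 0.33

Cronbach's α = 0.33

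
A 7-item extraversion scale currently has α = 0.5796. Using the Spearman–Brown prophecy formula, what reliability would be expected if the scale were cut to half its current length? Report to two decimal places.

Length factor m = 1/2
α' = m·α / (1 − (1−m)·α)
   = 1/2 × 0.5796 / (1 − (1 − 1/2) × 0.5796)
   = 0.2898 / 0.7102 = 0.41

predicted reliability = 0.41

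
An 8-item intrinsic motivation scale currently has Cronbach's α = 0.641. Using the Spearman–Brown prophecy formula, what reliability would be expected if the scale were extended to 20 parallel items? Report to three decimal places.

predicted reliability = 0.817

Length factor m = 20/8 = 2.5000
α' = m·α / (1 + (m−1)·α)
   = 20/8 × 0.641 / (1 + (20/8 − 1) × 0.641)
   = 1.6025 / 1.9615 = 0.817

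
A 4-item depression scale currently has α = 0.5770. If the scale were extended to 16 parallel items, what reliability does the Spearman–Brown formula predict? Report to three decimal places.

predicted reliability = 0.845

Length factor m = 16/4 = 4.0000
α' = m·α / (1 + (m−1)·α)
   = 16/4 × 0.5770 / (1 + (16/4 − 1) × 0.5770)
   = 2.3080 / 2.7310 = 0.845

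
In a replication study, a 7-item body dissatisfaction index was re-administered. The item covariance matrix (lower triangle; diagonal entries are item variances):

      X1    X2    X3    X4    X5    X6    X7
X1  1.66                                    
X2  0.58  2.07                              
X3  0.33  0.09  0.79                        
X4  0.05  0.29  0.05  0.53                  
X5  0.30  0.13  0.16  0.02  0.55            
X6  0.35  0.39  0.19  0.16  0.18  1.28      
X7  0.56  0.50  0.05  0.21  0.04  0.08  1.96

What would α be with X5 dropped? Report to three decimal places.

Remaining items: X1, X2, X3, X4, X6, X7 (k = 6).
Σσᵢ² = 1.66 + 2.07 + 0.79 + 0.53 + 1.28 + 1.96 = 8.29
σ²_total = 8.29 + 2 × 3.88 = 16.05
α (item deleted) = (6/5)·(1 − 8.29/16.05) = 0.580

α = 0.580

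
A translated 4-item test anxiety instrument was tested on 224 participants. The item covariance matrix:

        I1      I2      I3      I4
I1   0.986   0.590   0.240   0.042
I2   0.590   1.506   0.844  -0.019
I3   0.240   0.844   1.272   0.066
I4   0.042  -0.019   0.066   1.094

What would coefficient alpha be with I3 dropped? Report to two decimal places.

Remaining items: I1, I2, I4 (k = 3).
Σσᵢ² = 0.986 + 1.506 + 1.094 = 3.586
Var(T) = 3.586 + 2 × 0.613 = 4.812
α (item deleted) = (3/2)·(1 − 3.586/4.812) = 0.38

coefficient alpha = 0.38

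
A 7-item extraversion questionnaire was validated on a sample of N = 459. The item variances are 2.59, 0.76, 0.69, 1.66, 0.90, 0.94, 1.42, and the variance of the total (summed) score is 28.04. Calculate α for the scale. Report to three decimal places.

sum of item variances = 2.59 + 0.76 + 0.69 + 1.66 + 0.90 + 0.94 + 1.42 = 8.96
α = (k/(k−1))·(1 − sum of item variances/Var(T)) = (7/6)·(1 − 8.96/28.04) = 0.794

α = 0.794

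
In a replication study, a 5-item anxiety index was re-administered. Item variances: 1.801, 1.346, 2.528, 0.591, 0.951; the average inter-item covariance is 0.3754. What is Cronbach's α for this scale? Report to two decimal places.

Σσ²ᵢ = 1.801 + 1.346 + 2.528 + 0.591 + 0.951 = 7.217
Sum of the 10 distinct covariances = 10 × 0.3754 = 3.7540
σ²_total = Σσ²ᵢ + 2·Σcov = 7.217 + 2 × 3.7540 = 14.7250
α = (5/4)·(1 − 7.217/14.7250) = 0.64

Cronbach's α = 0.64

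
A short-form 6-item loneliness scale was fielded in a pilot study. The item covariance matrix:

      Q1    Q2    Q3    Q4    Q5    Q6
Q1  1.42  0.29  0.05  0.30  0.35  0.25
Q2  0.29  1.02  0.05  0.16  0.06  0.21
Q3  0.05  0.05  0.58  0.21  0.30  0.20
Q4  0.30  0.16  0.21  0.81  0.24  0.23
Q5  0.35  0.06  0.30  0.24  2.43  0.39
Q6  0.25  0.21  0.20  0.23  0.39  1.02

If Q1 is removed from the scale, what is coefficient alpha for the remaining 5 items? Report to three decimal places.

coefficient alpha = 0.515

Remaining items: Q2, Q3, Q4, Q5, Q6 (k = 5).
Σσᵢ² = 1.02 + 0.58 + 0.81 + 2.43 + 1.02 = 5.86
σ²_T = 5.86 + 2 × 2.05 = 9.96
α (item deleted) = (5/4)·(1 − 5.86/9.96) = 0.515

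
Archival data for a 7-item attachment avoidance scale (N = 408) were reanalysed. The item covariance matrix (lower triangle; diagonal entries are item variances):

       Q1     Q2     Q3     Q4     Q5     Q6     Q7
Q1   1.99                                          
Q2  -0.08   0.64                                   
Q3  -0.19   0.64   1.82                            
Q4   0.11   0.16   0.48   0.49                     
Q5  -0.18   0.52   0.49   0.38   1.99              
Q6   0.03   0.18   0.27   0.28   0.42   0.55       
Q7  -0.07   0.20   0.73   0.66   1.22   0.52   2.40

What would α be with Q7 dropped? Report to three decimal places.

Remaining items: Q1, Q2, Q3, Q4, Q5, Q6 (k = 6).
Σσᵢ² = 1.99 + 0.64 + 1.82 + 0.49 + 1.99 + 0.55 = 7.48
total variance = 7.48 + 2 × 3.51 = 14.50
α (item deleted) = (6/5)·(1 − 7.48/14.50) = 0.581

α = 0.581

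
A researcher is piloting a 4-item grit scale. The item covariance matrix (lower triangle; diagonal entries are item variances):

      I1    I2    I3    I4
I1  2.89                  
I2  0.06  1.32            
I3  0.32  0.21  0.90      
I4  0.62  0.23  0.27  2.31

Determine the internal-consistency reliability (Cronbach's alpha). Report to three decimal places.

Cronbach's alpha = 0.421

Σσ²ᵢ = 2.89 + 1.32 + 0.90 + 2.31 = 7.42
Sum of off-diagonal covariances = 1.71
σ²_total = 7.42 + 2 × 1.71 = 10.84
α = (k/(k−1))·(1 − Σσ²ᵢ/σ²_total) = (4/3)·(1 − 7.42/10.84) = 0.421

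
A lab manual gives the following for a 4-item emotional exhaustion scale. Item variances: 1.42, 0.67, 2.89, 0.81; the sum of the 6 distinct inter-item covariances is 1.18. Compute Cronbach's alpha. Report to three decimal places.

α = 0.386

Σσᵢ² = 1.42 + 0.67 + 2.89 + 0.81 = 5.79
Sum of distinct covariances = 1.18
total variance = Σσᵢ² + 2·Σcov = 5.79 + 2 × 1.18 = 8.15
α = (4/3)·(1 − 5.79/8.15) = 0.386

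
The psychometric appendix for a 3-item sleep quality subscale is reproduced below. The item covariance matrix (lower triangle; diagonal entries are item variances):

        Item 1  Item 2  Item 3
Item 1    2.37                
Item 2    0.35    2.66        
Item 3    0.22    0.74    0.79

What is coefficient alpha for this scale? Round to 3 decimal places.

coefficient alpha = 0.466

ΣVar(i) = 2.37 + 2.66 + 0.79 = 5.82
Sum of the distinct covariances = 1.31
σ²_total = 5.82 + 2 × 1.31 = 8.44
α = (k/(k−1))·(1 − ΣVar(i)/σ²_total) = (3/2)·(1 − 5.82/8.44) = 0.466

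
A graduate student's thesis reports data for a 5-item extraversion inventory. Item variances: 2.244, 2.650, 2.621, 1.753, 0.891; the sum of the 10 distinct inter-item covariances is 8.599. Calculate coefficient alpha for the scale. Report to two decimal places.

coefficient alpha = 0.79

Σσᵢ² = 2.244 + 2.650 + 2.621 + 1.753 + 0.891 = 10.159
Sum of distinct covariances = 8.599
Var(T) = Σσᵢ² + 2·Σcov = 10.159 + 2 × 8.599 = 27.357
α = (5/4)·(1 − 10.159/27.357) = 0.79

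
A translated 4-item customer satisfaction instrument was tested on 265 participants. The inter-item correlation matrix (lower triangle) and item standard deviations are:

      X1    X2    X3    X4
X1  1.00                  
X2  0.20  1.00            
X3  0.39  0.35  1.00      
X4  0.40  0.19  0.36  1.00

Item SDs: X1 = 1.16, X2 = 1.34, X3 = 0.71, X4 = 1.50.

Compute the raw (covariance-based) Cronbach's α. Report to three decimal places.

Σσ²ᵢ = 1.16² + 1.34² + 0.71² + 1.50² = 5.8953
Covariances σ_ij = r_ij · s_i · s_j:
  σ(X1,X2) = 0.20 × 1.16 × 1.34 = 0.3109
  σ(X1,X3) = 0.39 × 1.16 × 0.71 = 0.3212
  σ(X1,X4) = 0.40 × 1.16 × 1.50 = 0.6960
  σ(X2,X3) = 0.35 × 1.34 × 0.71 = 0.3330
  σ(X2,X4) = 0.19 × 1.34 × 1.50 = 0.3819
  σ(X3,X4) = 0.36 × 0.71 × 1.50 = 0.3834
σ²_T = Σσ²ᵢ + 2·Σσ_ij = 5.8953 + 2 × 2.4264 = 10.7481
α = (4/3)·(1 − 5.8953/10.7481) = 0.602

Cronbach's α = 0.602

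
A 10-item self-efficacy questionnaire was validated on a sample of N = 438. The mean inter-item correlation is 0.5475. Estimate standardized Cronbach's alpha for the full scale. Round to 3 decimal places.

standardized Cronbach's alpha = 0.924

Standardized α = k·r̄ / (1 + (k−1)·r̄) = 10 × 0.5475 / (1 + 9 × 0.5475)
  = 5.4750 / 5.9275 = 0.924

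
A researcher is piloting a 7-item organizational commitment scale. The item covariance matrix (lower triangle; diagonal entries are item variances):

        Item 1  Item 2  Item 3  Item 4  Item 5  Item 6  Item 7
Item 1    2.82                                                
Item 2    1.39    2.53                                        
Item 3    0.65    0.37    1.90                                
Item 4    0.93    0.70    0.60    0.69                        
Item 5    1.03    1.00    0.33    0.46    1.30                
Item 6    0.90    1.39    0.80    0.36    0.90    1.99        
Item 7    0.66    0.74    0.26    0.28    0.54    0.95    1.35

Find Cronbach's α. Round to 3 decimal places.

Σσ²ᵢ = 2.82 + 2.53 + 1.90 + 0.69 + 1.30 + 1.99 + 1.35 = 12.58
Sum of the distinct covariances = 15.24
total variance = 12.58 + 2 × 15.24 = 43.06
α = (k/(k−1))·(1 − Σσ²ᵢ/total variance) = (7/6)·(1 − 12.58/43.06) = 0.826

Cronbach's α = 0.826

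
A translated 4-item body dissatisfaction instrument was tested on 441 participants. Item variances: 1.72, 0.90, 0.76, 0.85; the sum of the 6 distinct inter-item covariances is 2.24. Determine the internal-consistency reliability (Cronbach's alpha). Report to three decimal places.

Σσ²ᵢ = 1.72 + 0.90 + 0.76 + 0.85 = 4.23
Sum of distinct covariances = 2.24
σ²_total = Σσ²ᵢ + 2·Σcov = 4.23 + 2 × 2.24 = 8.71
α = (4/3)·(1 − 4.23/8.71) = 0.686

α = 0.686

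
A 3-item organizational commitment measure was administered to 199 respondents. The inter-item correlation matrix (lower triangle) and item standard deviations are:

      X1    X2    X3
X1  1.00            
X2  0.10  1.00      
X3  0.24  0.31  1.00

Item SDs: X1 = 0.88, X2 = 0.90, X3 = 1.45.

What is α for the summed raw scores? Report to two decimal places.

Σσ²ᵢ = 0.88² + 0.90² + 1.45² = 3.6869
Covariances σ_ij = r_ij · s_i · s_j:
  σ(X1,X2) = 0.10 × 0.88 × 0.90 = 0.0792
  σ(X1,X3) = 0.24 × 0.88 × 1.45 = 0.3062
  σ(X2,X3) = 0.31 × 0.90 × 1.45 = 0.4046
σ²_T = Σσ²ᵢ + 2·Σσ_ij = 3.6869 + 2 × 0.7900 = 5.2669
α = (3/2)·(1 − 3.6869/5.2669) = 0.45

α = 0.45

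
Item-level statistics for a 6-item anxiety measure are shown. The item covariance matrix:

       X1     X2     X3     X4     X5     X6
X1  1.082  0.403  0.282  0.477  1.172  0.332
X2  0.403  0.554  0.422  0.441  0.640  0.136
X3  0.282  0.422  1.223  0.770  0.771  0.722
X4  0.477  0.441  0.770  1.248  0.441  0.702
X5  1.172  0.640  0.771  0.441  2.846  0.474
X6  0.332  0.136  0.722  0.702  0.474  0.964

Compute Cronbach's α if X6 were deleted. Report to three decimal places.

Remaining items: X1, X2, X3, X4, X5 (k = 5).
Σσ²ᵢ = 1.082 + 0.554 + 1.223 + 1.248 + 2.846 = 6.953
total variance = 6.953 + 2 × 5.819 = 18.591
α (item deleted) = (5/4)·(1 − 6.953/18.591) = 0.783

Cronbach's α = 0.783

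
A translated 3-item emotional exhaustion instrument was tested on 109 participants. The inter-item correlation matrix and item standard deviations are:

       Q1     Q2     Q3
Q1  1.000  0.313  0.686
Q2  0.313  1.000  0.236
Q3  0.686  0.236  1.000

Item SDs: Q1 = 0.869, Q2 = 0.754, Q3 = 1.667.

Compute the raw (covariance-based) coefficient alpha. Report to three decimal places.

Σσ²ᵢ = 0.869² + 0.754² + 1.667² = 4.1026
Covariances σ_ij = r_ij · s_i · s_j:
  σ(Q1,Q2) = 0.313 × 0.869 × 0.754 = 0.2051
  σ(Q1,Q3) = 0.686 × 0.869 × 1.667 = 0.9938
  σ(Q2,Q3) = 0.236 × 0.754 × 1.667 = 0.2966
σ²_T = Σσ²ᵢ + 2·Σσ_ij = 4.1026 + 2 × 1.4955 = 7.0936
α = (3/2)·(1 − 4.1026/7.0936) = 0.632

α = 0.632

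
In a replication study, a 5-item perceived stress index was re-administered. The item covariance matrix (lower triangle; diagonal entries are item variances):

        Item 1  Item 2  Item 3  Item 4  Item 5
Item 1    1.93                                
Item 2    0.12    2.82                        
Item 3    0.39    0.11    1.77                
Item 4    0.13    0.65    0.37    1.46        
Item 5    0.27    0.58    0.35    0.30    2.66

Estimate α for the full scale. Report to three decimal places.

ΣVar(i) = 1.93 + 2.82 + 1.77 + 1.46 + 2.66 = 10.64
Σ_{i<j} σ_ij = 3.27
σ²_total = 10.64 + 2 × 3.27 = 17.18
α = (k/(k−1))·(1 − ΣVar(i)/σ²_total) = (5/4)·(1 − 10.64/17.18) = 0.476

α = 0.476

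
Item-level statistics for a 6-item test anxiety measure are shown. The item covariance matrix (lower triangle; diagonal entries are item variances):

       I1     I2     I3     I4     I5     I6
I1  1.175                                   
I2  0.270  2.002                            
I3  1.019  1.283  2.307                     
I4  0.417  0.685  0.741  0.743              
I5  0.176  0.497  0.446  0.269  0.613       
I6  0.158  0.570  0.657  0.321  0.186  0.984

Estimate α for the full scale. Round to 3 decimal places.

Σσᵢ² = 1.175 + 2.002 + 2.307 + 0.743 + 0.613 + 0.984 = 7.824
Σ_{i<j} σ_ij = 7.695
total variance = 7.824 + 2 × 7.695 = 23.214
α = (k/(k−1))·(1 − Σσᵢ²/total variance) = (6/5)·(1 − 7.824/23.214) = 0.796

α = 0.796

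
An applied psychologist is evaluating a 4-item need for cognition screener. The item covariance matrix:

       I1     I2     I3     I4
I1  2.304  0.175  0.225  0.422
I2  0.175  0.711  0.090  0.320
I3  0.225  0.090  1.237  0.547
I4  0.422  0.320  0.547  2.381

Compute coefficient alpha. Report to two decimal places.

α = 0.47

Σσ²ᵢ = 2.304 + 0.711 + 1.237 + 2.381 = 6.633
Σ_{i<j} σ_ij = 1.779
total variance = 6.633 + 2 × 1.779 = 10.191
α = (k/(k−1))·(1 − Σσ²ᵢ/total variance) = (4/3)·(1 − 6.633/10.191) = 0.47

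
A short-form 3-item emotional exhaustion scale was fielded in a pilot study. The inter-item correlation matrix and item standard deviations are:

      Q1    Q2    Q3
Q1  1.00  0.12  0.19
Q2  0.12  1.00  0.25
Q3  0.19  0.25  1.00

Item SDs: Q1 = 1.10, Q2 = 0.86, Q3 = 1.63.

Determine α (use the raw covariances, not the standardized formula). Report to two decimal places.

α = 0.39

Σσ²ᵢ = 1.10² + 0.86² + 1.63² = 4.6065
Covariances σ_ij = r_ij · s_i · s_j:
  σ(Q1,Q2) = 0.12 × 1.10 × 0.86 = 0.1135
  σ(Q1,Q3) = 0.19 × 1.10 × 1.63 = 0.3407
  σ(Q2,Q3) = 0.25 × 0.86 × 1.63 = 0.3504
σ²_T = Σσ²ᵢ + 2·Σσ_ij = 4.6065 + 2 × 0.8046 = 6.2157
α = (3/2)·(1 − 4.6065/6.2157) = 0.39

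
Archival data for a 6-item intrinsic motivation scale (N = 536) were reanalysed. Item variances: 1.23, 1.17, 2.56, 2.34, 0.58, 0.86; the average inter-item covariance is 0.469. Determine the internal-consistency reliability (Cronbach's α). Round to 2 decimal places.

Cronbach's α = 0.74

ΣVar(i) = 1.23 + 1.17 + 2.56 + 2.34 + 0.58 + 0.86 = 8.74
Sum of the 15 distinct covariances = 15 × 0.469 = 7.035
total variance = ΣVar(i) + 2·Σcov = 8.74 + 2 × 7.035 = 22.810
α = (6/5)·(1 − 8.74/22.810) = 0.74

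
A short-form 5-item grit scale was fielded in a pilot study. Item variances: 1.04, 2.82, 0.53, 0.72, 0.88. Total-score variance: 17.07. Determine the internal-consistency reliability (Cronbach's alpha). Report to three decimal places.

α = 0.811

sum of item variances = 1.04 + 2.82 + 0.53 + 0.72 + 0.88 = 5.99
α = (k/(k−1))·(1 − sum of item variances/σ²_total) = (5/4)·(1 − 5.99/17.07) = 0.811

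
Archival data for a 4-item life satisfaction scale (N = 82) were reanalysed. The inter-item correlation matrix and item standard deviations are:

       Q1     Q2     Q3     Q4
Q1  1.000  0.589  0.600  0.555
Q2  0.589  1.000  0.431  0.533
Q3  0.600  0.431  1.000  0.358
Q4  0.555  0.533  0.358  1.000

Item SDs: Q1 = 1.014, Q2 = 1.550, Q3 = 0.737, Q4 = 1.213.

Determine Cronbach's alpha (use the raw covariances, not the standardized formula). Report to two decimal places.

α = 0.78

Σσ²ᵢ = 1.014² + 1.550² + 0.737² + 1.213² = 5.4452
Covariances σ_ij = r_ij · s_i · s_j:
  σ(Q1,Q2) = 0.589 × 1.014 × 1.550 = 0.9257
  σ(Q1,Q3) = 0.600 × 1.014 × 0.737 = 0.4484
  σ(Q1,Q4) = 0.555 × 1.014 × 1.213 = 0.6826
  σ(Q2,Q3) = 0.431 × 1.550 × 0.737 = 0.4924
  σ(Q2,Q4) = 0.533 × 1.550 × 1.213 = 1.0021
  σ(Q3,Q4) = 0.358 × 0.737 × 1.213 = 0.3200
σ²_T = Σσ²ᵢ + 2·Σσ_ij = 5.4452 + 2 × 3.8712 = 13.1876
α = (4/3)·(1 − 5.4452/13.1876) = 0.78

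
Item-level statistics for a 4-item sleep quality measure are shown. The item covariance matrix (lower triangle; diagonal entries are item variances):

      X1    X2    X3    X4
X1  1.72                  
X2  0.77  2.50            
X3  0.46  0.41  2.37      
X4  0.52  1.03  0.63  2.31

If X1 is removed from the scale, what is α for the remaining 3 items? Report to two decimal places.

Remaining items: X2, X3, X4 (k = 3).
Σσ²ᵢ = 2.50 + 2.37 + 2.31 = 7.18
total variance = 7.18 + 2 × 2.07 = 11.32
α (item deleted) = (3/2)·(1 − 7.18/11.32) = 0.55

α = 0.55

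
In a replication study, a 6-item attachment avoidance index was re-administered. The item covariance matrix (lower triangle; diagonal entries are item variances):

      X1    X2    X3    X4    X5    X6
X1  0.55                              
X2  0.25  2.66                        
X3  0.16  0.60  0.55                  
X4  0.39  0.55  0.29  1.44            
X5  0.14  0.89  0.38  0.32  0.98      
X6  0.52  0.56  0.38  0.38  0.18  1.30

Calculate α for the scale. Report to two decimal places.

Σσ²ᵢ = 0.55 + 2.66 + 0.55 + 1.44 + 0.98 + 1.30 = 7.48
Sum of the distinct covariances = 5.99
total variance = 7.48 + 2 × 5.99 = 19.46
α = (k/(k−1))·(1 − Σσ²ᵢ/total variance) = (6/5)·(1 − 7.48/19.46) = 0.74

α = 0.74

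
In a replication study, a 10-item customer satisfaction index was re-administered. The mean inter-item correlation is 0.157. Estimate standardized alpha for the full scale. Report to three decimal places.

Standardized α = k·r̄ / (1 + (k−1)·r̄) = 10 × 0.157 / (1 + 9 × 0.157)
  = 1.5700 / 2.4130 = 0.651

α = 0.651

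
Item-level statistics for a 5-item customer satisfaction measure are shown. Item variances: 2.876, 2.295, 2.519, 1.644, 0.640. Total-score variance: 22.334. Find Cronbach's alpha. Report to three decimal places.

Cronbach's alpha = 0.692

Σσ²ᵢ = 2.876 + 2.295 + 2.519 + 1.644 + 0.640 = 9.974
α = (k/(k−1))·(1 − Σσ²ᵢ/Var(T)) = (5/4)·(1 − 9.974/22.334) = 0.692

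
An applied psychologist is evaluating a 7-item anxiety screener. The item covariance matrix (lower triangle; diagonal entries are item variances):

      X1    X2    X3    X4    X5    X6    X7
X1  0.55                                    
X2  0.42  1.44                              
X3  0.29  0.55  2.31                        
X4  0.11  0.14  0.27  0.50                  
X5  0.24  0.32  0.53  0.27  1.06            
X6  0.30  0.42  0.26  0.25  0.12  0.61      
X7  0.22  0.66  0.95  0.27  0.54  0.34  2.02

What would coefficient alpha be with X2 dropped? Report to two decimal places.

Remaining items: X1, X3, X4, X5, X6, X7 (k = 6).
ΣVar(i) = 0.55 + 2.31 + 0.50 + 1.06 + 0.61 + 2.02 = 7.05
total variance = 7.05 + 2 × 4.96 = 16.97
α (item deleted) = (6/5)·(1 − 7.05/16.97) = 0.70

α = 0.70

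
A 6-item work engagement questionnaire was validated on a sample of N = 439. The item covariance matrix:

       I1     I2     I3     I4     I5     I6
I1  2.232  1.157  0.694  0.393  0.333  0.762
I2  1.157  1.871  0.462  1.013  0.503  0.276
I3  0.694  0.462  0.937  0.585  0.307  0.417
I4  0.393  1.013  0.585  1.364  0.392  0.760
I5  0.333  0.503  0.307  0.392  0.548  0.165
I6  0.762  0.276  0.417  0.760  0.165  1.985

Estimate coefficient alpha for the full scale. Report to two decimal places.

Σσ²ᵢ = 2.232 + 1.871 + 0.937 + 1.364 + 0.548 + 1.985 = 8.937
Sum of off-diagonal covariances = 8.219
total variance = 8.937 + 2 × 8.219 = 25.375
α = (k/(k−1))·(1 − Σσ²ᵢ/total variance) = (6/5)·(1 − 8.937/25.375) = 0.78

α = 0.78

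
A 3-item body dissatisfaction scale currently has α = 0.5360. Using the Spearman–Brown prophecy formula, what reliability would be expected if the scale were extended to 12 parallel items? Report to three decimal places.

Length factor m = 12/3 = 4.0000
α' = m·α / (1 + (m−1)·α)
   = 12/3 × 0.5360 / (1 + (12/3 − 1) × 0.5360)
   = 2.1440 / 2.6080 = 0.822

predicted reliability = 0.822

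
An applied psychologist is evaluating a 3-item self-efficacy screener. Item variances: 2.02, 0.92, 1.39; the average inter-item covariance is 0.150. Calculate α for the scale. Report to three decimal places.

α = 0.258

ΣVar(i) = 2.02 + 0.92 + 1.39 = 4.33
Sum of the 3 distinct covariances = 3 × 0.150 = 0.450
σ²_total = ΣVar(i) + 2·Σcov = 4.33 + 2 × 0.450 = 5.230
α = (3/2)·(1 − 4.33/5.230) = 0.258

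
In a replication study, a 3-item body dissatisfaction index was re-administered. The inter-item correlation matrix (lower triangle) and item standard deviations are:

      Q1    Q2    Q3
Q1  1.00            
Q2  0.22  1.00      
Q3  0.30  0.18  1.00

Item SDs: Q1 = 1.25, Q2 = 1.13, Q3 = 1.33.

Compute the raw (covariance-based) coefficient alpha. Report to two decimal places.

coefficient alpha = 0.48

Σσ²ᵢ = 1.25² + 1.13² + 1.33² = 4.6083
Covariances σ_ij = r_ij · s_i · s_j:
  σ(Q1,Q2) = 0.22 × 1.25 × 1.13 = 0.3107
  σ(Q1,Q3) = 0.30 × 1.25 × 1.33 = 0.4988
  σ(Q2,Q3) = 0.18 × 1.13 × 1.33 = 0.2705
σ²_T = Σσ²ᵢ + 2·Σσ_ij = 4.6083 + 2 × 1.0800 = 6.7683
α = (3/2)·(1 − 4.6083/6.7683) = 0.48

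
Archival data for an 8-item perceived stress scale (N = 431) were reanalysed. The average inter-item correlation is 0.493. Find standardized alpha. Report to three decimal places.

Standardized α = k·r̄ / (1 + (k−1)·r̄) = 8 × 0.493 / (1 + 7 × 0.493)
  = 3.9440 / 4.4510 = 0.886

α = 0.886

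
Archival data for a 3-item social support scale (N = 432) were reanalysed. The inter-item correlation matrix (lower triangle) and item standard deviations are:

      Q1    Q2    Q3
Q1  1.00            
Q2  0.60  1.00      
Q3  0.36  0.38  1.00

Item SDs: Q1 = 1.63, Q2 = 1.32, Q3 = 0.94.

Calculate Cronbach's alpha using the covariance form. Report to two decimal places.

Σσ²ᵢ = 1.63² + 1.32² + 0.94² = 5.2829
Covariances σ_ij = r_ij · s_i · s_j:
  σ(Q1,Q2) = 0.60 × 1.63 × 1.32 = 1.2910
  σ(Q1,Q3) = 0.36 × 1.63 × 0.94 = 0.5516
  σ(Q2,Q3) = 0.38 × 1.32 × 0.94 = 0.4715
σ²_T = Σσ²ᵢ + 2·Σσ_ij = 5.2829 + 2 × 2.3141 = 9.9111
α = (3/2)·(1 − 5.2829/9.9111) = 0.70

α = 0.70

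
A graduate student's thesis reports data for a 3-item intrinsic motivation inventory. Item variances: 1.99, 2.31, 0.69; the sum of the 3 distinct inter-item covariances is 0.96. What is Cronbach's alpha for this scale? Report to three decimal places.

Cronbach's alpha = 0.417

ΣVar(i) = 1.99 + 2.31 + 0.69 = 4.99
Sum of distinct covariances = 0.96
total variance = ΣVar(i) + 2·Σcov = 4.99 + 2 × 0.96 = 6.91
α = (3/2)·(1 − 4.99/6.91) = 0.417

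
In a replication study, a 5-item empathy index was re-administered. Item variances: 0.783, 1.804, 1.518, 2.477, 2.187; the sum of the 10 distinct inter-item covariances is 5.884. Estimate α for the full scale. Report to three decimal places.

α = 0.716

ΣVar(i) = 0.783 + 1.804 + 1.518 + 2.477 + 2.187 = 8.769
Sum of distinct covariances = 5.884
total variance = ΣVar(i) + 2·Σcov = 8.769 + 2 × 5.884 = 20.537
α = (5/4)·(1 − 8.769/20.537) = 0.716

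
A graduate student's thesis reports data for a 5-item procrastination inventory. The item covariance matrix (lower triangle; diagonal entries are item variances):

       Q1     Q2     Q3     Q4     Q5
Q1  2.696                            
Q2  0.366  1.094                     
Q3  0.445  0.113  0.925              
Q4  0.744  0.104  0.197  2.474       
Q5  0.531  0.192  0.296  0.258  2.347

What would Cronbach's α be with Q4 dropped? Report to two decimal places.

α = 0.47

Remaining items: Q1, Q2, Q3, Q5 (k = 4).
sum of item variances = 2.696 + 1.094 + 0.925 + 2.347 = 7.062
Var(T) = 7.062 + 2 × 1.943 = 10.948
α (item deleted) = (4/3)·(1 − 7.062/10.948) = 0.47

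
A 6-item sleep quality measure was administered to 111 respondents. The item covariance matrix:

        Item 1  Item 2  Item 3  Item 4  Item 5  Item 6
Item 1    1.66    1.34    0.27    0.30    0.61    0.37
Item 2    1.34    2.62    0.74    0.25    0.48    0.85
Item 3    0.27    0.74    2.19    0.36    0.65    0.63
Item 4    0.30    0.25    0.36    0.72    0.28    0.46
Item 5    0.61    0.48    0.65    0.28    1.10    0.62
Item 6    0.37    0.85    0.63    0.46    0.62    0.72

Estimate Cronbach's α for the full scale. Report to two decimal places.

α = 0.77

Σσᵢ² = 1.66 + 2.62 + 2.19 + 0.72 + 1.10 + 0.72 = 9.01
Sum of the distinct covariances = 8.21
σ²_total = 9.01 + 2 × 8.21 = 25.43
α = (k/(k−1))·(1 − Σσᵢ²/σ²_total) = (6/5)·(1 − 9.01/25.43) = 0.77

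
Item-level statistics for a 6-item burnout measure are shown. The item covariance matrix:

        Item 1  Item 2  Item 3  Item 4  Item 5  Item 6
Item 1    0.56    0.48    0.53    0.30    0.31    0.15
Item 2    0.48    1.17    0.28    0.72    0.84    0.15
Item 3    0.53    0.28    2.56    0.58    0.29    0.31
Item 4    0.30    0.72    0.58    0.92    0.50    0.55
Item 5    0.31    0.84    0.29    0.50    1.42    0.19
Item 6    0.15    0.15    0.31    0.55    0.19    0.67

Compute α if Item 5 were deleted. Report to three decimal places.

Remaining items: Item 1, Item 2, Item 3, Item 4, Item 6 (k = 5).
ΣVar(i) = 0.56 + 1.17 + 2.56 + 0.92 + 0.67 = 5.88
total variance = 5.88 + 2 × 4.05 = 13.98
α (item deleted) = (5/4)·(1 − 5.88/13.98) = 0.724

α = 0.724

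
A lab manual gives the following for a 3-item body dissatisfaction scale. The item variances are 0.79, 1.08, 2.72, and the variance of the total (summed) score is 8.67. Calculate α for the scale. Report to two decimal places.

Σσᵢ² = 0.79 + 1.08 + 2.72 = 4.59
α = (k/(k−1))·(1 − Σσᵢ²/σ²_total) = (3/2)·(1 − 4.59/8.67) = 0.71

α = 0.71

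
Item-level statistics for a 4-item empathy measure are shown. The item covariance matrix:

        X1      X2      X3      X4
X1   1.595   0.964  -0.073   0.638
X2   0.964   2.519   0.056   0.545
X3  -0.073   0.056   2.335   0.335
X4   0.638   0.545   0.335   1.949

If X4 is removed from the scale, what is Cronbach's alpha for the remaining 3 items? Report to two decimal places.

Remaining items: X1, X2, X3 (k = 3).
sum of item variances = 1.595 + 2.519 + 2.335 = 6.449
σ²_T = 6.449 + 2 × 0.947 = 8.343
α (item deleted) = (3/2)·(1 − 6.449/8.343) = 0.34

Cronbach's alpha = 0.34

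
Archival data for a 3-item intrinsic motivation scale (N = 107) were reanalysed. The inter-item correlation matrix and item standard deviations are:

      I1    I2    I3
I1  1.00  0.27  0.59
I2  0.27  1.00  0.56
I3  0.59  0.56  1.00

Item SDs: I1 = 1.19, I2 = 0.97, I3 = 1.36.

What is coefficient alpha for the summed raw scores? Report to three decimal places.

Σσ²ᵢ = 1.19² + 0.97² + 1.36² = 4.2066
Covariances σ_ij = r_ij · s_i · s_j:
  σ(I1,I2) = 0.27 × 1.19 × 0.97 = 0.3117
  σ(I1,I3) = 0.59 × 1.19 × 1.36 = 0.9549
  σ(I2,I3) = 0.56 × 0.97 × 1.36 = 0.7388
σ²_T = Σσ²ᵢ + 2·Σσ_ij = 4.2066 + 2 × 2.0054 = 8.2174
α = (3/2)·(1 − 4.2066/8.2174) = 0.732

coefficient alpha = 0.732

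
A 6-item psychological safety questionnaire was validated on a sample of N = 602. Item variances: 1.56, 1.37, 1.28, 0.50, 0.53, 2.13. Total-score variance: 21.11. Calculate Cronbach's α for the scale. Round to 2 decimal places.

Cronbach's α = 0.78

sum of item variances = 1.56 + 1.37 + 1.28 + 0.50 + 0.53 + 2.13 = 7.37
α = (k/(k−1))·(1 − sum of item variances/total variance) = (6/5)·(1 − 7.37/21.11) = 0.78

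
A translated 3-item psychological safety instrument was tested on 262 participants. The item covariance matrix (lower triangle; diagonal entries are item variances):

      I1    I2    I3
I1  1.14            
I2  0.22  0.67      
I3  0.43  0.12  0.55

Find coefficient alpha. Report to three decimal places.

sum of item variances = 1.14 + 0.67 + 0.55 = 2.36
Sum of the distinct covariances = 0.77
Var(T) = 2.36 + 2 × 0.77 = 3.90
α = (k/(k−1))·(1 − sum of item variances/Var(T)) = (3/2)·(1 − 2.36/3.90) = 0.592

α = 0.592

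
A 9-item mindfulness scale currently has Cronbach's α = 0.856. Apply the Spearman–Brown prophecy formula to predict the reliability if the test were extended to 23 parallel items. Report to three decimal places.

Length factor m = 23/9 = 2.5556
α' = m·α / (1 + (m−1)·α)
   = 23/9 × 0.856 / (1 + (23/9 − 1) × 0.856)
   = 2.1876 / 2.3316 = 0.938

predicted reliability = 0.938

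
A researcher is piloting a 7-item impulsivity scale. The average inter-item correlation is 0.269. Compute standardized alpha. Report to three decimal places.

α = 0.720

Standardized α = k·r̄ / (1 + (k−1)·r̄) = 7 × 0.269 / (1 + 6 × 0.269)
  = 1.8830 / 2.6140 = 0.720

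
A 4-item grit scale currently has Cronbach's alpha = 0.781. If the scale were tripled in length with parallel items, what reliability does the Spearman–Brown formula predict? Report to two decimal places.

predicted reliability = 0.91

Length factor m = 3
α' = m·α / (1 + (m−1)·α)
   = 3 × 0.781 / (1 + (3 − 1) × 0.781)
   = 2.3430 / 2.5620 = 0.91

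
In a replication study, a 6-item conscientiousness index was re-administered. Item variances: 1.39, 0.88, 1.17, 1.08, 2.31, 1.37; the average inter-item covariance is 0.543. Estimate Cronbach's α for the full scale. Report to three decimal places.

Cronbach's α = 0.798

ΣVar(i) = 1.39 + 0.88 + 1.17 + 1.08 + 2.31 + 1.37 = 8.20
Sum of the 15 distinct covariances = 15 × 0.543 = 8.145
total variance = ΣVar(i) + 2·Σcov = 8.20 + 2 × 8.145 = 24.490
α = (6/5)·(1 − 8.20/24.490) = 0.798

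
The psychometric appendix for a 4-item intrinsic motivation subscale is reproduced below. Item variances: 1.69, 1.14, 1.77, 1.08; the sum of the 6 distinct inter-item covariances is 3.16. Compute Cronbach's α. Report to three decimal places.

ΣVar(i) = 1.69 + 1.14 + 1.77 + 1.08 = 5.68
Sum of distinct covariances = 3.16
σ²_T = ΣVar(i) + 2·Σcov = 5.68 + 2 × 3.16 = 12.00
α = (4/3)·(1 − 5.68/12.00) = 0.702

Cronbach's α = 0.702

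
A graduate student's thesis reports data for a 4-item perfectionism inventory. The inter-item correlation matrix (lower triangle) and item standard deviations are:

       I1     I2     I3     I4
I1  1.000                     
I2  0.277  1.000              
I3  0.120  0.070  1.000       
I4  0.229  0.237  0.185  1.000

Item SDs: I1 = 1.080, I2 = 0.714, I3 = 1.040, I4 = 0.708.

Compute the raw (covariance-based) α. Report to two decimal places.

Σσ²ᵢ = 1.080² + 0.714² + 1.040² + 0.708² = 3.2591
Covariances σ_ij = r_ij · s_i · s_j:
  σ(I1,I2) = 0.277 × 1.080 × 0.714 = 0.2136
  σ(I1,I3) = 0.120 × 1.080 × 1.040 = 0.1348
  σ(I1,I4) = 0.229 × 1.080 × 0.708 = 0.1751
  σ(I2,I3) = 0.070 × 0.714 × 1.040 = 0.0520
  σ(I2,I4) = 0.237 × 0.714 × 0.708 = 0.1198
  σ(I3,I4) = 0.185 × 1.040 × 0.708 = 0.1362
σ²_T = Σσ²ᵢ + 2·Σσ_ij = 3.2591 + 2 × 0.8315 = 4.9221
α = (4/3)·(1 − 3.2591/4.9221) = 0.45

α = 0.45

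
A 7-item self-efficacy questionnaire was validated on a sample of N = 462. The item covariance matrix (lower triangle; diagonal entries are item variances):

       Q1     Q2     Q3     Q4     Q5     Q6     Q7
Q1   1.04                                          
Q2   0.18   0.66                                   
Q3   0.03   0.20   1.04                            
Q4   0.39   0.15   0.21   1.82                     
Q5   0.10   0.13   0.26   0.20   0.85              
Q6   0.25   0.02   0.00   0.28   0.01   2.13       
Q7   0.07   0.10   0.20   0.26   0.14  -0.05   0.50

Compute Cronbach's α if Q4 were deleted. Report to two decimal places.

Remaining items: Q1, Q2, Q3, Q5, Q6, Q7 (k = 6).
Σσᵢ² = 1.04 + 0.66 + 1.04 + 0.85 + 2.13 + 0.50 = 6.22
total variance = 6.22 + 2 × 1.64 = 9.50
α (item deleted) = (6/5)·(1 − 6.22/9.50) = 0.41

α = 0.41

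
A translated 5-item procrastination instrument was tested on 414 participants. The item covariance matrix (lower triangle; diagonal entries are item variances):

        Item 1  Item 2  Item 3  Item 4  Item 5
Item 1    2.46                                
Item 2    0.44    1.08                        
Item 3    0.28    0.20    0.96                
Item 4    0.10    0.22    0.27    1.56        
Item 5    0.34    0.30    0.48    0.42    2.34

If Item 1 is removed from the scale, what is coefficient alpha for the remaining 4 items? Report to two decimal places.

coefficient alpha = 0.52

Remaining items: Item 2, Item 3, Item 4, Item 5 (k = 4).
sum of item variances = 1.08 + 0.96 + 1.56 + 2.34 = 5.94
total variance = 5.94 + 2 × 1.89 = 9.72
α (item deleted) = (4/3)·(1 − 5.94/9.72) = 0.52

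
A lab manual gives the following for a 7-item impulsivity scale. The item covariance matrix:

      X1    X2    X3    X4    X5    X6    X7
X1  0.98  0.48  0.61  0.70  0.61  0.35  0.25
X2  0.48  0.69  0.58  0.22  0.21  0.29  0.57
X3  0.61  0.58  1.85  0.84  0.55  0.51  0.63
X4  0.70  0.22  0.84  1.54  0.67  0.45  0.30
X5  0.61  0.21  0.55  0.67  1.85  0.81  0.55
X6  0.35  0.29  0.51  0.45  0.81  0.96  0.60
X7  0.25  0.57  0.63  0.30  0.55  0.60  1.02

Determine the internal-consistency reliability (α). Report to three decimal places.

sum of item variances = 0.98 + 0.69 + 1.85 + 1.54 + 1.85 + 0.96 + 1.02 = 8.89
Σ_{i<j} σ_ij = 10.78
Var(T) = 8.89 + 2 × 10.78 = 30.45
α = (k/(k−1))·(1 − sum of item variances/Var(T)) = (7/6)·(1 − 8.89/30.45) = 0.826

α = 0.826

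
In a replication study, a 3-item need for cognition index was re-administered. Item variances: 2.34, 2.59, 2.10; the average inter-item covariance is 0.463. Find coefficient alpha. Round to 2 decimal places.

Σσ²ᵢ = 2.34 + 2.59 + 2.10 = 7.03
Sum of the 3 distinct covariances = 3 × 0.463 = 1.389
Var(T) = Σσ²ᵢ + 2·Σcov = 7.03 + 2 × 1.389 = 9.808
α = (3/2)·(1 − 7.03/9.808) = 0.42

α = 0.42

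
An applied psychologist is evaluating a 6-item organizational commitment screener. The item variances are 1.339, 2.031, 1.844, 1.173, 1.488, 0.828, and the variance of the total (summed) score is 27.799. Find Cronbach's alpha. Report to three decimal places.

ΣVar(i) = 1.339 + 2.031 + 1.844 + 1.173 + 1.488 + 0.828 = 8.703
α = (k/(k−1))·(1 − ΣVar(i)/Var(T)) = (6/5)·(1 − 8.703/27.799) = 0.824

Cronbach's alpha = 0.824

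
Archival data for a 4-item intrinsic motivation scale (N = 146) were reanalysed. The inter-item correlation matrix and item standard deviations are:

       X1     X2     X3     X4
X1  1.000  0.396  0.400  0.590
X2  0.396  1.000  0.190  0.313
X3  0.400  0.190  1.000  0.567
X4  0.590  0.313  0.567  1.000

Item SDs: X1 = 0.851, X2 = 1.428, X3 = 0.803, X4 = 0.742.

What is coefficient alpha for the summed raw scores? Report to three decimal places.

Σσ²ᵢ = 0.851² + 1.428² + 0.803² + 0.742² = 3.9588
Covariances σ_ij = r_ij · s_i · s_j:
  σ(X1,X2) = 0.396 × 0.851 × 1.428 = 0.4812
  σ(X1,X3) = 0.400 × 0.851 × 0.803 = 0.2733
  σ(X1,X4) = 0.590 × 0.851 × 0.742 = 0.3726
  σ(X2,X3) = 0.190 × 1.428 × 0.803 = 0.2179
  σ(X2,X4) = 0.313 × 1.428 × 0.742 = 0.3316
  σ(X3,X4) = 0.567 × 0.803 × 0.742 = 0.3378
σ²_T = Σσ²ᵢ + 2·Σσ_ij = 3.9588 + 2 × 2.0144 = 7.9876
α = (4/3)·(1 − 3.9588/7.9876) = 0.673

α = 0.673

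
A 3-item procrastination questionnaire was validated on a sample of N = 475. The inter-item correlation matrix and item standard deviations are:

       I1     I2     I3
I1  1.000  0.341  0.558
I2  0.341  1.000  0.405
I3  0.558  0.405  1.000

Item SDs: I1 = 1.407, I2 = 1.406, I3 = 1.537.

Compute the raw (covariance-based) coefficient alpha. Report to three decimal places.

Σσ²ᵢ = 1.407² + 1.406² + 1.537² = 6.3189
Covariances σ_ij = r_ij · s_i · s_j:
  σ(I1,I2) = 0.341 × 1.407 × 1.406 = 0.6746
  σ(I1,I3) = 0.558 × 1.407 × 1.537 = 1.2067
  σ(I2,I3) = 0.405 × 1.406 × 1.537 = 0.8752
σ²_T = Σσ²ᵢ + 2·Σσ_ij = 6.3189 + 2 × 2.7565 = 11.8319
α = (3/2)·(1 − 6.3189/11.8319) = 0.699

α = 0.699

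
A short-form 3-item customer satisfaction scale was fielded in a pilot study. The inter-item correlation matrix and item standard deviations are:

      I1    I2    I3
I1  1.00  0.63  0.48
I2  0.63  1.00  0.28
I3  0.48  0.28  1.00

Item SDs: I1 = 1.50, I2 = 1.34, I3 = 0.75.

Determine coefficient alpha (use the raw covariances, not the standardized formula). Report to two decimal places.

Σσ²ᵢ = 1.50² + 1.34² + 0.75² = 4.6081
Covariances σ_ij = r_ij · s_i · s_j:
  σ(I1,I2) = 0.63 × 1.50 × 1.34 = 1.2663
  σ(I1,I3) = 0.48 × 1.50 × 0.75 = 0.5400
  σ(I2,I3) = 0.28 × 1.34 × 0.75 = 0.2814
σ²_T = Σσ²ᵢ + 2·Σσ_ij = 4.6081 + 2 × 2.0877 = 8.7835
α = (3/2)·(1 − 4.6081/8.7835) = 0.71

coefficient alpha = 0.71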